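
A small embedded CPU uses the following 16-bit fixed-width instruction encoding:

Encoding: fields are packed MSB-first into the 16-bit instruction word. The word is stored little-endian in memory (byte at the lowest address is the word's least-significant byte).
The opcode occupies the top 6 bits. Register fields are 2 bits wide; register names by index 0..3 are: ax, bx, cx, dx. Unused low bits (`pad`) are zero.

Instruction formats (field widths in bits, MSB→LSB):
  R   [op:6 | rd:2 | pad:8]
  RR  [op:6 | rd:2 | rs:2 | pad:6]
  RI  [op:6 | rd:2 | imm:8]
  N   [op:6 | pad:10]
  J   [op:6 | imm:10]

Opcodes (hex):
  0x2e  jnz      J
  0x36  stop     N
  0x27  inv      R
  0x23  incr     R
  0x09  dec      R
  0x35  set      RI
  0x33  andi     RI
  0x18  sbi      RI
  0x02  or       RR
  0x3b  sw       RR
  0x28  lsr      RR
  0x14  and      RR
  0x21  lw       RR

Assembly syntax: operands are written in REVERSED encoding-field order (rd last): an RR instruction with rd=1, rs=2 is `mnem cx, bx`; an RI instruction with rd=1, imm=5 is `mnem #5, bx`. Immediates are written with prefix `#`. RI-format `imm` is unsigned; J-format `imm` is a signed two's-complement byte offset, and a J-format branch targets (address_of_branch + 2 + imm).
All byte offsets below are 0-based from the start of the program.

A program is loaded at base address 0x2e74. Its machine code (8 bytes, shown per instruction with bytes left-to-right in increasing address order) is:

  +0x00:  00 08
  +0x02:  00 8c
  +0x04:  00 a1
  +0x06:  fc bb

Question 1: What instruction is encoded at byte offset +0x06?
+0x06: fc bb ⇒ word 0xbbfc (little)
  op=0xbbfc>>10=0x2e ⇒ jnz (J)
  [9:0] imm=1020 (s10→-4) = #-4

jnz #-4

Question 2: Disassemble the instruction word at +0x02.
incr ax

off 0x02: read 00 8c as little → 0x8c00
  op=0x8c00>>10=0x23 ⇒ incr (R)
  rd@[9:8]=0x0 ⇒ ax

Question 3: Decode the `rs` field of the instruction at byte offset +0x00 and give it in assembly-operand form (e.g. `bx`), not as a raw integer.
@+00  little-endian(00 08) = 0x0800
  op=0x0800>>10=0x2 ⇒ or (RR)
  [9:8] rd=0 = ax
  [7:6] rs=0 = ax

ax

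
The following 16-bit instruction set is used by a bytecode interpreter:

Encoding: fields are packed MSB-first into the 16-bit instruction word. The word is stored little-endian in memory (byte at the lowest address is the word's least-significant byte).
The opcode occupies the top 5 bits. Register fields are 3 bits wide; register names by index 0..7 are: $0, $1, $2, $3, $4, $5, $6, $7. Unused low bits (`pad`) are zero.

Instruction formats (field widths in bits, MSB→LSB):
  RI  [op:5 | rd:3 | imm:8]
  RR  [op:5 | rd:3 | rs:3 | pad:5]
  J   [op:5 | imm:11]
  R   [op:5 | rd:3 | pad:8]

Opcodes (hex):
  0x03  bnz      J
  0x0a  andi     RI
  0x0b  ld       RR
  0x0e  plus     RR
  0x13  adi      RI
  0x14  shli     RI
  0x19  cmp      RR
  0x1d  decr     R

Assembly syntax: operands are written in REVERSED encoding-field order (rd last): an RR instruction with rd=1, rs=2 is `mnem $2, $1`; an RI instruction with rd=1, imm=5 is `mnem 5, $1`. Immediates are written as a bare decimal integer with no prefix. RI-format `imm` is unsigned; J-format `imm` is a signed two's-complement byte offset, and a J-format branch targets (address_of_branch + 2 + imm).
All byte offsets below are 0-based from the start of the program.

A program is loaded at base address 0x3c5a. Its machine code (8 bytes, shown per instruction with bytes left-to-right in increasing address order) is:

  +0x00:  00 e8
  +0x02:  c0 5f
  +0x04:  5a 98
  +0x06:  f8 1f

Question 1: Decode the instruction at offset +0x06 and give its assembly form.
off 0x06: read f8 1f as little → 0x1ff8
  opcode bits[15:11]=0x3: bnz/J
  imm@[10:0]=0x7f8 (s11→-8) ⇒ -8

bnz -8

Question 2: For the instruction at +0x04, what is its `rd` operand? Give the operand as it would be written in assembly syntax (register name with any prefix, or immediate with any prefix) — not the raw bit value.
+0x04: 5a 98 ⇒ word 0x985a (little)
  top 5b → 0x13 → adi [RI]
  [10:8] rd=0 = $0
  [7:0] imm=90 = 90

$0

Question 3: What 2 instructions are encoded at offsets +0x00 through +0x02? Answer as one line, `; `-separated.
@+00  little-endian(00 e8) = 0xe800
  opcode bits[15:11]=0x1d: decr/R
  rd: (w>>8)&0x7=0x0 → $0
@+02  little-endian(c0 5f) = 0x5fc0
  opcode bits[15:11]=0xb: ld/RR
  rd: (w>>8)&0x7=0x7 → $7
  rs: (w>>5)&0x7=0x6 → $6

decr $0; ld $6, $7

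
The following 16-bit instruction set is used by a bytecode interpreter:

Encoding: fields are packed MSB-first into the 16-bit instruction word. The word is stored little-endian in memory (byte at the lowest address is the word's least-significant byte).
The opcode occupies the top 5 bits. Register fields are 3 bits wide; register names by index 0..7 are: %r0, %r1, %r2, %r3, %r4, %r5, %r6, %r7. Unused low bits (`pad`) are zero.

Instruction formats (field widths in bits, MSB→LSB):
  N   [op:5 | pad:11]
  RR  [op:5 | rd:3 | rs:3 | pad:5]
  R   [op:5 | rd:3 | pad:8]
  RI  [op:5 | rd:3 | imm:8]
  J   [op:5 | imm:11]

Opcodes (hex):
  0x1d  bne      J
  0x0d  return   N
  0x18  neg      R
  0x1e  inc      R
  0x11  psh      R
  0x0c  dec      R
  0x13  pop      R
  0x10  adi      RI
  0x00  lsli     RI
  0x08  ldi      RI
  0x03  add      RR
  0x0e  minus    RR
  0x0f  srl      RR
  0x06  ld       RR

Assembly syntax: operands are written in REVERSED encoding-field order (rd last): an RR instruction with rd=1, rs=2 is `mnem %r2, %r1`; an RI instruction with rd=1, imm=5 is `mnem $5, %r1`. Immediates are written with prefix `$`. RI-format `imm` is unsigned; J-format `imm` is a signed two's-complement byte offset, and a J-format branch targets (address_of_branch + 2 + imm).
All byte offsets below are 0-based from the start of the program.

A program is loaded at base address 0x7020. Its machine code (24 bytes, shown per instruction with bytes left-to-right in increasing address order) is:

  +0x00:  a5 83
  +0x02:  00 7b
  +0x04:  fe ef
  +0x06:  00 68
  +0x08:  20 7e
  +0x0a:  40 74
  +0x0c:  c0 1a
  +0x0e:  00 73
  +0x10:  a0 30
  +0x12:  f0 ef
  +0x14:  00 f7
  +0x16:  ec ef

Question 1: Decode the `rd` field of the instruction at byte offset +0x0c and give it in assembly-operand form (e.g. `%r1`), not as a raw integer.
%r2

+0x0c: c0 1a ⇒ word 0x1ac0 (little)
  top 5b → 0x3 → add [RR]
  rd@[10:8]=0x2 ⇒ %r2
  rs@[7:5]=0x6 ⇒ %r6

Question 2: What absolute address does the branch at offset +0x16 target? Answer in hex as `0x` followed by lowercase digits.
+0x16: ec ef ⇒ word 0xefec (little)
  opcode bits[15:11]=0x1d: bne/J
  imm@[10:0]=0x7ec (s11→-20) ⇒ $-20
  target = base 0x7020 + off 0x16 + 2 + imm -20 = 0x7024

0x7024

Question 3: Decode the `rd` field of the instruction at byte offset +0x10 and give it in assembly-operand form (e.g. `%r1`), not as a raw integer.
@+10  little-endian(a0 30) = 0x30a0
  opcode bits[15:11]=0x6: ld/RR
  rd@[10:8]=0x0 ⇒ %r0
  rs@[7:5]=0x5 ⇒ %r5

%r0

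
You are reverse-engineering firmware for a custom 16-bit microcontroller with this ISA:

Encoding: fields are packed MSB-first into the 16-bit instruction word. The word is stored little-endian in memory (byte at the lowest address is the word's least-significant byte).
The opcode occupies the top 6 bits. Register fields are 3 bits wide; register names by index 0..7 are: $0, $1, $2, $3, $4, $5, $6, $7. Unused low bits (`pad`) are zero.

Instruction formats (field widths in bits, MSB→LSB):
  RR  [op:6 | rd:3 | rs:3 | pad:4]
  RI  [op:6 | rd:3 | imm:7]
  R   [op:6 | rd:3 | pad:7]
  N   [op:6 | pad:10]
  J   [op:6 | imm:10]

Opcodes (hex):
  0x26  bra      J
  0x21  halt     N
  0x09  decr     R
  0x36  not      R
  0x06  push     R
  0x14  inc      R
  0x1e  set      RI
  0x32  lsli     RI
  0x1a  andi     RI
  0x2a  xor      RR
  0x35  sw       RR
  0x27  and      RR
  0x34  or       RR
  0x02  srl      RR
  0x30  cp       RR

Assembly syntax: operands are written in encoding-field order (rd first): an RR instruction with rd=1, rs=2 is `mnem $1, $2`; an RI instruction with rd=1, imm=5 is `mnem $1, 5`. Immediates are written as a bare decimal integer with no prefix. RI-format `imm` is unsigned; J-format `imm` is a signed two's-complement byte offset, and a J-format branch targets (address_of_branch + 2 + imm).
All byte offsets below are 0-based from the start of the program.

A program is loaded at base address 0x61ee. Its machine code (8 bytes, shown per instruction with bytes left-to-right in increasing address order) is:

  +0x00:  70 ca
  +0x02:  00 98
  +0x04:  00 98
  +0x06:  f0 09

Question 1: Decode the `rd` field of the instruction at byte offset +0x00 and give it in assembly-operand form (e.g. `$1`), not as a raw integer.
$4

off 0x00: read 70 ca as little → 0xca70
  op=0xca70>>10=0x32 ⇒ lsli (RI)
  rd@[9:7]=0x4 ⇒ $4
  imm@[6:0]=0x70 ⇒ 112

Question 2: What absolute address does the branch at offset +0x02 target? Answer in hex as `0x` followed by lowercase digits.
@+02  little-endian(00 98) = 0x9800
  top 6b → 0x26 → bra [J]
  imm@[9:0]=0x0 ⇒ 0
  target = base 0x61ee + off 0x02 + 2 + imm 0 = 0x61f2

0x61f2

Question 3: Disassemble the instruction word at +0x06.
[06] f0 09 → 0x09f0
  top 6b → 0x2 → srl [RR]
  rd: (w>>7)&0x7=0x3 → $3
  rs: (w>>4)&0x7=0x7 → $7

srl $3, $7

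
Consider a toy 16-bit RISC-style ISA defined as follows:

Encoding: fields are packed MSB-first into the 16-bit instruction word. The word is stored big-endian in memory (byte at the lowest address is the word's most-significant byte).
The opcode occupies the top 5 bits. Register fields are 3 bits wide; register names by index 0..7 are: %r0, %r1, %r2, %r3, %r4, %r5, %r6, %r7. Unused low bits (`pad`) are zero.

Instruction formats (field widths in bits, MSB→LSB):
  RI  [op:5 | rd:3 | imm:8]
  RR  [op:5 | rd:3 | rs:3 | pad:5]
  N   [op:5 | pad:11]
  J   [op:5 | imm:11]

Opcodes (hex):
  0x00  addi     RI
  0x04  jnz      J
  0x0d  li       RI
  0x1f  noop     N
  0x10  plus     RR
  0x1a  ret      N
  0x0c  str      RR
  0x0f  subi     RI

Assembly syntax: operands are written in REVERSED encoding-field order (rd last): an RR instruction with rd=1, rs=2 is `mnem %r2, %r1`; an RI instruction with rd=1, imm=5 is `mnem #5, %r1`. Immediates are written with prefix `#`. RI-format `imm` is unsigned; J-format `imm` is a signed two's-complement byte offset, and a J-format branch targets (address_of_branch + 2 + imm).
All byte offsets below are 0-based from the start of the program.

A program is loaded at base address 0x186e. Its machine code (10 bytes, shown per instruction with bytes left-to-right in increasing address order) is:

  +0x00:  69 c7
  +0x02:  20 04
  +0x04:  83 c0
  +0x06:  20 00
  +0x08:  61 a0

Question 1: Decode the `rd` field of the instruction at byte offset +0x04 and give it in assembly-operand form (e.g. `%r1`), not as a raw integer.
[04] 83 c0 → 0x83c0
  top 5b → 0x10 → plus [RR]
  [10:8] rd=3 = %r3
  [7:5] rs=6 = %r6

%r3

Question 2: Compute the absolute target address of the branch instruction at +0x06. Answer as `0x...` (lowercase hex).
@+06  big-endian(20 00) = 0x2000
  top 5b → 0x4 → jnz [J]
  [10:0] imm=0 = #0
  target = base 0x186e + off 0x06 + 2 + imm 0 = 0x1876

0x1876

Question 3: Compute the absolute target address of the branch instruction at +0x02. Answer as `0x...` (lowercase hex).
0x1876

+0x02: 20 04 ⇒ word 0x2004 (big)
  opcode bits[15:11]=0x4: jnz/J
  imm: (w>>0)&0x7ff=0x4 → #4
  target = base 0x186e + off 0x02 + 2 + imm 4 = 0x1876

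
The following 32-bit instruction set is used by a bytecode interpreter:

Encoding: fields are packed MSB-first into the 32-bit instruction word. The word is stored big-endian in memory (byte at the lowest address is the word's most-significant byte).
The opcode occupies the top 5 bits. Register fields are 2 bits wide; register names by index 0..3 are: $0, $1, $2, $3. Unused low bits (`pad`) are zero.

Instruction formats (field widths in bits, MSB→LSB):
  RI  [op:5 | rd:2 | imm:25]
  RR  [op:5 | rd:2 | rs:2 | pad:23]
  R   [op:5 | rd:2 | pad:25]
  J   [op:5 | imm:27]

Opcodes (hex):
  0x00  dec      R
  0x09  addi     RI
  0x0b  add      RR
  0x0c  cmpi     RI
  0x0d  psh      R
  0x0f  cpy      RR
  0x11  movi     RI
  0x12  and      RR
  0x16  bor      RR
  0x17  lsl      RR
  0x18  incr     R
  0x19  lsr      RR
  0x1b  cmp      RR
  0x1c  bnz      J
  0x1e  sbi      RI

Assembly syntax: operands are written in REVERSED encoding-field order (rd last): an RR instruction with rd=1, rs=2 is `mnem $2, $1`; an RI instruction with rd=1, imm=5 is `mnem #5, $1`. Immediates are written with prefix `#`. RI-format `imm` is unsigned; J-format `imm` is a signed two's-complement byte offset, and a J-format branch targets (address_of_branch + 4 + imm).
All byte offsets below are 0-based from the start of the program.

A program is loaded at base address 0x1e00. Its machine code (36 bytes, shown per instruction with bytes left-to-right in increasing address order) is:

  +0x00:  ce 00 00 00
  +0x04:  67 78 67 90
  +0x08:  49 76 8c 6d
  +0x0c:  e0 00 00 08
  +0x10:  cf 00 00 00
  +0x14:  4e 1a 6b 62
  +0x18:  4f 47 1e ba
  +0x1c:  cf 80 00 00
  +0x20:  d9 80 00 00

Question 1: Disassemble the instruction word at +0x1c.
lsr $3, $3

+0x1c: cf 80 00 00 ⇒ word 0xcf800000 (big)
  top 5b → 0x19 → lsr [RR]
  [26:25] rd=3 = $3
  [24:23] rs=3 = $3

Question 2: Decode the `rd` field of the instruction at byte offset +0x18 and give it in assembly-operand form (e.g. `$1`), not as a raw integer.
$3

off 0x18: read 4f 47 1e ba as big → 0x4f471eba
  top 5b → 0x9 → addi [RI]
  rd: (w>>25)&0x3=0x3 → $3
  imm: (w>>0)&0x1ffffff=0x1471eba → #21438138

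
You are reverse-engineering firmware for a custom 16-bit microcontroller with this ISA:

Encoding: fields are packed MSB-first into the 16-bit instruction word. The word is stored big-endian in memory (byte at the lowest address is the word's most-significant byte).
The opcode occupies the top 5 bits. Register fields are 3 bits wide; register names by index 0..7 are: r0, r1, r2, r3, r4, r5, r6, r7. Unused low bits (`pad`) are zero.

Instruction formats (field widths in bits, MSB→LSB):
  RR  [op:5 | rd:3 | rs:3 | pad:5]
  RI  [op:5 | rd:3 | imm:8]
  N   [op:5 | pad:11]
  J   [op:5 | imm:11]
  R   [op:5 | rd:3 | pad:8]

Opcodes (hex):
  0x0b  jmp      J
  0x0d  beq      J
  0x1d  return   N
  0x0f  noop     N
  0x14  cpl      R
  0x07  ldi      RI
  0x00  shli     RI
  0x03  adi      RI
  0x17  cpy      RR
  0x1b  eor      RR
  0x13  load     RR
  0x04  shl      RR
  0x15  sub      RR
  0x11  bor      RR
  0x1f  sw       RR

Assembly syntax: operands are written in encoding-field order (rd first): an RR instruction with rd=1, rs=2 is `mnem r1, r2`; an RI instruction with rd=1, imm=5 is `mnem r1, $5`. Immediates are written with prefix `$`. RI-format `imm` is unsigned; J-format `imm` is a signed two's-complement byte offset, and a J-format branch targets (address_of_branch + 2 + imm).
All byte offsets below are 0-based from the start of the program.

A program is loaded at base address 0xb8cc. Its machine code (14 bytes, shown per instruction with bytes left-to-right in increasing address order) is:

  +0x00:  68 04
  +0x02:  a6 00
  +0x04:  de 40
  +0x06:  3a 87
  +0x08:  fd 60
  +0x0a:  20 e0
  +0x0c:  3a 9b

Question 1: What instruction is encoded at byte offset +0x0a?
shl r0, r7

+0x0a: 20 e0 ⇒ word 0x20e0 (big)
  op=0x20e0>>11=0x4 ⇒ shl (RR)
  rd@[10:8]=0x0 ⇒ r0
  rs@[7:5]=0x7 ⇒ r7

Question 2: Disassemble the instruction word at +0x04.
eor r6, r2

[04] de 40 → 0xde40
  op=0xde40>>11=0x1b ⇒ eor (RR)
  rd: (w>>8)&0x7=0x6 → r6
  rs: (w>>5)&0x7=0x2 → r2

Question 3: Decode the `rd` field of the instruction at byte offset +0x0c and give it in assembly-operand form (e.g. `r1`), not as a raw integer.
@+0c  big-endian(3a 9b) = 0x3a9b
  top 5b → 0x7 → ldi [RI]
  rd: (w>>8)&0x7=0x2 → r2
  imm: (w>>0)&0xff=0x9b → $155

r2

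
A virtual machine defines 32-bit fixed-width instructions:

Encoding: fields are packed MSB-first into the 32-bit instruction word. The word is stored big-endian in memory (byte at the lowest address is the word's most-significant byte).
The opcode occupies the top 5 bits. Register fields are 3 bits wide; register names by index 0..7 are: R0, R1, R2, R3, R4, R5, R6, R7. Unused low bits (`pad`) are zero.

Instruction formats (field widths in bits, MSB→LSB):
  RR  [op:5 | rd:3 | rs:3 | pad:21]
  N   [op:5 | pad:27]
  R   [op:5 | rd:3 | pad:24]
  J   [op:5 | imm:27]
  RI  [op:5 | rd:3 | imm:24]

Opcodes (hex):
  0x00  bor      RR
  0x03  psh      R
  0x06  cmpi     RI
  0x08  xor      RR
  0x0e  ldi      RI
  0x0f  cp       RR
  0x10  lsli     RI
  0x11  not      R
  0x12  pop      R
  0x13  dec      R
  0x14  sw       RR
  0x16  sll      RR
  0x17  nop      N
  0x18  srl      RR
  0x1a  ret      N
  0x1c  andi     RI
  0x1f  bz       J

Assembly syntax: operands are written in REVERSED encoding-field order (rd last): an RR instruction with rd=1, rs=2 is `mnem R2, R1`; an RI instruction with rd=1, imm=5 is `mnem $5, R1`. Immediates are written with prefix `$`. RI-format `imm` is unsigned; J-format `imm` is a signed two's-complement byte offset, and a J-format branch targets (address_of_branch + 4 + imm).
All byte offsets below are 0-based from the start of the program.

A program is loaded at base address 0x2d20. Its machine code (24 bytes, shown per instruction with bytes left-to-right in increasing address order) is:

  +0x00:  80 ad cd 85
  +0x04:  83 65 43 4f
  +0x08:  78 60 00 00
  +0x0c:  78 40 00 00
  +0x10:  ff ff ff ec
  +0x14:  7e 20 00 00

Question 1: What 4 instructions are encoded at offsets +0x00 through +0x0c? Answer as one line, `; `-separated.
+0x00: 80 ad cd 85 ⇒ word 0x80adcd85 (big)
  opcode bits[31:27]=0x10: lsli/RI
  rd@[26:24]=0x0 ⇒ R0
  imm@[23:0]=0xadcd85 ⇒ $11390341
+0x04: 83 65 43 4f ⇒ word 0x8365434f (big)
  opcode bits[31:27]=0x10: lsli/RI
  rd@[26:24]=0x3 ⇒ R3
  imm@[23:0]=0x65434f ⇒ $6636367
+0x08: 78 60 00 00 ⇒ word 0x78600000 (big)
  opcode bits[31:27]=0xf: cp/RR
  rd@[26:24]=0x0 ⇒ R0
  rs@[23:21]=0x3 ⇒ R3
+0x0c: 78 40 00 00 ⇒ word 0x78400000 (big)
  opcode bits[31:27]=0xf: cp/RR
  rd@[26:24]=0x0 ⇒ R0
  rs@[23:21]=0x2 ⇒ R2

lsli $11390341, R0; lsli $6636367, R3; cp R3, R0; cp R2, R0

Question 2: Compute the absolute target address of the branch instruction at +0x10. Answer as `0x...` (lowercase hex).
+0x10: ff ff ff ec ⇒ word 0xffffffec (big)
  op=0xffffffec>>27=0x1f ⇒ bz (J)
  [26:0] imm=134217708 (s27→-20) = $-20
  target = base 0x2d20 + off 0x10 + 4 + imm -20 = 0x2d20

0x2d20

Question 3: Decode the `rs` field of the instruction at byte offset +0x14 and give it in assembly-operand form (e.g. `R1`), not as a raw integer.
+0x14: 7e 20 00 00 ⇒ word 0x7e200000 (big)
  opcode bits[31:27]=0xf: cp/RR
  rd: (w>>24)&0x7=0x6 → R6
  rs: (w>>21)&0x7=0x1 → R1

R1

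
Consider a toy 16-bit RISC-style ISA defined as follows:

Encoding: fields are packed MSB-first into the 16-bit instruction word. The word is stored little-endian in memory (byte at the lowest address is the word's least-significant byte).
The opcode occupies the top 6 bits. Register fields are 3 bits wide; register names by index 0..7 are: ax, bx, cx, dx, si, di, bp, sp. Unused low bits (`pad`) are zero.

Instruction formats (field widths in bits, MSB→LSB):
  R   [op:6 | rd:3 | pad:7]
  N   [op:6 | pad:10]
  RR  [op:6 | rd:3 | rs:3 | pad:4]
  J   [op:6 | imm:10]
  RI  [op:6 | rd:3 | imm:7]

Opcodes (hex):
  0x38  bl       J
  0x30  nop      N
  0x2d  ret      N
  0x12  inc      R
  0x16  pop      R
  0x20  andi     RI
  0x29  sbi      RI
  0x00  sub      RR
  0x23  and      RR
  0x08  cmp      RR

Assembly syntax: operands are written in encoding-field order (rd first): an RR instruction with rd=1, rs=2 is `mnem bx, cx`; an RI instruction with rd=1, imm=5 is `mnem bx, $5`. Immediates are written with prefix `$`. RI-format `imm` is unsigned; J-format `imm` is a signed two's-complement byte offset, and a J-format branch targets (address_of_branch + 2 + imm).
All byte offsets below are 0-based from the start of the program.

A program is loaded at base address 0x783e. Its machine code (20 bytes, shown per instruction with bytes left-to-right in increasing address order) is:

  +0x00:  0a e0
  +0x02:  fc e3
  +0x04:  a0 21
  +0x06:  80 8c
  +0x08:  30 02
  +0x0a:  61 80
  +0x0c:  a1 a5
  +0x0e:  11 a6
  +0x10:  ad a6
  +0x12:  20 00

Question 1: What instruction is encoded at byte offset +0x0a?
andi ax, $97

[0a] 61 80 → 0x8061
  top 6b → 0x20 → andi [RI]
  rd: (w>>7)&0x7=0x0 → ax
  imm: (w>>0)&0x7f=0x61 → $97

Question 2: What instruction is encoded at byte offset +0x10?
@+10  little-endian(ad a6) = 0xa6ad
  opcode bits[15:10]=0x29: sbi/RI
  rd: (w>>7)&0x7=0x5 → di
  imm: (w>>0)&0x7f=0x2d → $45

sbi di, $45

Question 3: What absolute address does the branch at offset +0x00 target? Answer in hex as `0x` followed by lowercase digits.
0x784a

+0x00: 0a e0 ⇒ word 0xe00a (little)
  op=0xe00a>>10=0x38 ⇒ bl (J)
  imm@[9:0]=0xa ⇒ $10
  target = base 0x783e + off 0x00 + 2 + imm 10 = 0x784a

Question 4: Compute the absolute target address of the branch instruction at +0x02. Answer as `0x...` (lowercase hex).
[02] fc e3 → 0xe3fc
  opcode bits[15:10]=0x38: bl/J
  [9:0] imm=1020 (s10→-4) = $-4
  target = base 0x783e + off 0x02 + 2 + imm -4 = 0x783e

0x783e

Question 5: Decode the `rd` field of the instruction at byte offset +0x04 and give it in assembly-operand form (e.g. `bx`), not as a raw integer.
dx

+0x04: a0 21 ⇒ word 0x21a0 (little)
  opcode bits[15:10]=0x8: cmp/RR
  rd: (w>>7)&0x7=0x3 → dx
  rs: (w>>4)&0x7=0x2 → cx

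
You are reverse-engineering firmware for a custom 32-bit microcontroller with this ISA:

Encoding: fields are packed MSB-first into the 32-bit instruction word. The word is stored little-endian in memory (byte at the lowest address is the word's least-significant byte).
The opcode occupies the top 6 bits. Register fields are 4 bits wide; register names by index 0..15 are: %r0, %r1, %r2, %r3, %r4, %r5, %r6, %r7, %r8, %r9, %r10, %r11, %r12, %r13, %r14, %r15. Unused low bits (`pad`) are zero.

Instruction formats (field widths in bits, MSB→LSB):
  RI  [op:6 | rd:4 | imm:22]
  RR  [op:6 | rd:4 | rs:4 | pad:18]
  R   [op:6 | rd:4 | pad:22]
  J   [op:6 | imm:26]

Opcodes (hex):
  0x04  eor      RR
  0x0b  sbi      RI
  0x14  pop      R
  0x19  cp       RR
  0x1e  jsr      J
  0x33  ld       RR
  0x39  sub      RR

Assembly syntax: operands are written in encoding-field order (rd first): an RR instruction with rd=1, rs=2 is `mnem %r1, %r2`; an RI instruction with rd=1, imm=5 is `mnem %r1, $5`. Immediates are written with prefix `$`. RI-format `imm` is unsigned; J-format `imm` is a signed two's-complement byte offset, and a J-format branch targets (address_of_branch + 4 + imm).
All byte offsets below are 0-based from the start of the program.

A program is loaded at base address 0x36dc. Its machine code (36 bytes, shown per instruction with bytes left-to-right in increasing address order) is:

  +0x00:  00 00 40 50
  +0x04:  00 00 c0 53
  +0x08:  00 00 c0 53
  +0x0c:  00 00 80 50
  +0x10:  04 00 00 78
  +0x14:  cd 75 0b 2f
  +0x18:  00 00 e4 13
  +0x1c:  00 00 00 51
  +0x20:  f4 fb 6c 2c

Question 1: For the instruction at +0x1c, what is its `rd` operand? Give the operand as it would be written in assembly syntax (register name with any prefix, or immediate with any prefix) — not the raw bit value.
+0x1c: 00 00 00 51 ⇒ word 0x51000000 (little)
  top 6b → 0x14 → pop [R]
  rd@[25:22]=0x4 ⇒ %r4

%r4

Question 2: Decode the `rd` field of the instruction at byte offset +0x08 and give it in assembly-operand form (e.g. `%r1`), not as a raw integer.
%r15

@+08  little-endian(00 00 c0 53) = 0x53c00000
  op=0x53c00000>>26=0x14 ⇒ pop (R)
  [25:22] rd=15 = %r15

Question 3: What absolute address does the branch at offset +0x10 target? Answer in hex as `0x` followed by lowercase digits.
0x36f4

off 0x10: read 04 00 00 78 as little → 0x78000004
  opcode bits[31:26]=0x1e: jsr/J
  imm: (w>>0)&0x3ffffff=0x4 → $4
  target = base 0x36dc + off 0x10 + 4 + imm 4 = 0x36f4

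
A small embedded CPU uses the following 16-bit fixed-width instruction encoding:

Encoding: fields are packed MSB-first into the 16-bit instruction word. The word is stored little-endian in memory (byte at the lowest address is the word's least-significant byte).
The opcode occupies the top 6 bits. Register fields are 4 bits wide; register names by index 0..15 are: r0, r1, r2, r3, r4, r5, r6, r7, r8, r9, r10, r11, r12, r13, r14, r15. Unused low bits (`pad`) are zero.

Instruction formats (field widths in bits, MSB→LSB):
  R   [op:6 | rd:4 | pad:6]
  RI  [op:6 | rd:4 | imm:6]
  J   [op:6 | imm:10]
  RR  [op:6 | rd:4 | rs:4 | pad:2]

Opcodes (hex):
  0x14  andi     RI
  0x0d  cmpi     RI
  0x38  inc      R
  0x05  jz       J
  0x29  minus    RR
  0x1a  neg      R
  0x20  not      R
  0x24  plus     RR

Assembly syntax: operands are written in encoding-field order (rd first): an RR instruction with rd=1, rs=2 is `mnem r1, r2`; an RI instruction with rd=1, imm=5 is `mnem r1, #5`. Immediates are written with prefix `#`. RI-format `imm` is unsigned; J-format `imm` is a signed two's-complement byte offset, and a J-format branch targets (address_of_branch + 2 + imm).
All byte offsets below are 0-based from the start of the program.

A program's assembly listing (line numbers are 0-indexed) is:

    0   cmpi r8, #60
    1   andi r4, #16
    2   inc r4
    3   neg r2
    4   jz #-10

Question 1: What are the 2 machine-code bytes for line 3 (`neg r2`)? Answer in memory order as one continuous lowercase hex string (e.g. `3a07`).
L3: neg op=0x1a:6|rd=2:4|pad=0:6 ⇒ 0x6880 ⇒ little 80 68

8068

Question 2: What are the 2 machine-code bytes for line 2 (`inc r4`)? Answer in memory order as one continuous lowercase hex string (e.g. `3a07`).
L2: inc op=0x38:6|rd=4:4|pad=0:6 ⇒ 0xe100 ⇒ little 00 e1

00e1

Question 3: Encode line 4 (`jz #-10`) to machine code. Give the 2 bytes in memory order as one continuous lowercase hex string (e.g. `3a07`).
f617

L4: jz op=0x5:6|imm=-10:10 ⇒ 0x17f6 ⇒ little f6 17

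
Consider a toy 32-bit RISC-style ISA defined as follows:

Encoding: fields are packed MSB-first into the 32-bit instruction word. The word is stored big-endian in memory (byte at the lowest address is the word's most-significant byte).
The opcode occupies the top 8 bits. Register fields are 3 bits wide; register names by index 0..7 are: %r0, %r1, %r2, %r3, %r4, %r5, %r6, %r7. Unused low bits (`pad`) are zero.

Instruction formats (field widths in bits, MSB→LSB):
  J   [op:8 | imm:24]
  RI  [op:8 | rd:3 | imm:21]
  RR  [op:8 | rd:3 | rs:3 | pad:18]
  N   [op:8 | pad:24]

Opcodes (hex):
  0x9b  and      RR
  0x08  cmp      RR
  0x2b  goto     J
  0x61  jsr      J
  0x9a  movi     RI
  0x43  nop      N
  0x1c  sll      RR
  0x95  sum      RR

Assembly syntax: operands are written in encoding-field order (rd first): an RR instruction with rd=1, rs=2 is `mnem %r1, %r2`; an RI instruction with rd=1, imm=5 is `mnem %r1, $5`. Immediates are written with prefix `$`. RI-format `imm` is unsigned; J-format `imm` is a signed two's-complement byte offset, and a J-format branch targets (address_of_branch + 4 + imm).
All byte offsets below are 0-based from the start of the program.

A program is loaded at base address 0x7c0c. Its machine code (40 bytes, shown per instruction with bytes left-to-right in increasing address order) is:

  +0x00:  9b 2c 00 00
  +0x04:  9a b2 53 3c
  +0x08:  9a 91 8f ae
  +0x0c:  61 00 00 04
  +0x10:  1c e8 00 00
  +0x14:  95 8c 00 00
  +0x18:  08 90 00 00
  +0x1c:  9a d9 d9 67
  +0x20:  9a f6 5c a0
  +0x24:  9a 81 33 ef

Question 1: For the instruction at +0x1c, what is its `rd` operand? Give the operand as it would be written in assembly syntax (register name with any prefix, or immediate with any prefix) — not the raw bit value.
@+1c  big-endian(9a d9 d9 67) = 0x9ad9d967
  top 8b → 0x9a → movi [RI]
  rd: (w>>21)&0x7=0x6 → %r6
  imm: (w>>0)&0x1fffff=0x19d967 → $1694055

%r6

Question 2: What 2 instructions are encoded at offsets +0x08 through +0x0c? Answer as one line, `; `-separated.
[08] 9a 91 8f ae → 0x9a918fae
  opcode bits[31:24]=0x9a: movi/RI
  rd: (w>>21)&0x7=0x4 → %r4
  imm: (w>>0)&0x1fffff=0x118fae → $1150894
[0c] 61 00 00 04 → 0x61000004
  opcode bits[31:24]=0x61: jsr/J
  imm: (w>>0)&0xffffff=0x4 → $4

movi %r4, $1150894; jsr $4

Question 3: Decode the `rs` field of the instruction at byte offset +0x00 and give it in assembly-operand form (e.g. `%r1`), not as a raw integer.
%r3

off 0x00: read 9b 2c 00 00 as big → 0x9b2c0000
  top 8b → 0x9b → and [RR]
  rd: (w>>21)&0x7=0x1 → %r1
  rs: (w>>18)&0x7=0x3 → %r3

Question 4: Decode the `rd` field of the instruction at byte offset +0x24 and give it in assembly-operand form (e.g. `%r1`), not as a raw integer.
@+24  big-endian(9a 81 33 ef) = 0x9a8133ef
  op=0x9a8133ef>>24=0x9a ⇒ movi (RI)
  rd@[23:21]=0x4 ⇒ %r4
  imm@[20:0]=0x133ef ⇒ $78831

%r4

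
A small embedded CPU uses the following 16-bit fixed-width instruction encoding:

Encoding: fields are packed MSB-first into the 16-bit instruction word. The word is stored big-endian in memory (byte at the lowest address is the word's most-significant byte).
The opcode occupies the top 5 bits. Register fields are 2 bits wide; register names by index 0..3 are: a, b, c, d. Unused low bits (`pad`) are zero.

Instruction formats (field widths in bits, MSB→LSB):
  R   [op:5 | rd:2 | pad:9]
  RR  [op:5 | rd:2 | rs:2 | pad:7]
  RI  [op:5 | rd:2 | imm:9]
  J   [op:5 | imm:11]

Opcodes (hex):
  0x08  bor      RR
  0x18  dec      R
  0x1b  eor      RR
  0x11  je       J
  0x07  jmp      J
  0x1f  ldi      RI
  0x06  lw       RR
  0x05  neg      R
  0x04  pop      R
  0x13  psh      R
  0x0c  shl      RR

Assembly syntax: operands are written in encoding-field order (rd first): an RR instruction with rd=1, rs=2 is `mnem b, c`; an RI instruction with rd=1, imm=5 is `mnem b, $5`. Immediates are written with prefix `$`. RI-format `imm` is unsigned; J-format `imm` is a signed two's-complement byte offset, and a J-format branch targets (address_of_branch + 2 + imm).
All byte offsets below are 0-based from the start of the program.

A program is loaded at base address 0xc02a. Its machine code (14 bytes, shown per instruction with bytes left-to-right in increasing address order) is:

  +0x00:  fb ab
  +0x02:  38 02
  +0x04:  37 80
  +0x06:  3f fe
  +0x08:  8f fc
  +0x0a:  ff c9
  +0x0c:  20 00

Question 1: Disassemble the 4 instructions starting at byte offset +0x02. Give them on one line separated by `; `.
jmp $2; lw d, d; jmp $-2; je $-4

@+02  big-endian(38 02) = 0x3802
  op=0x3802>>11=0x7 ⇒ jmp (J)
  imm: (w>>0)&0x7ff=0x2 → $2
@+04  big-endian(37 80) = 0x3780
  op=0x3780>>11=0x6 ⇒ lw (RR)
  rd: (w>>9)&0x3=0x3 → d
  rs: (w>>7)&0x3=0x3 → d
@+06  big-endian(3f fe) = 0x3ffe
  op=0x3ffe>>11=0x7 ⇒ jmp (J)
  imm: (w>>0)&0x7ff=0x7fe (s11→-2) → $-2
@+08  big-endian(8f fc) = 0x8ffc
  op=0x8ffc>>11=0x11 ⇒ je (J)
  imm: (w>>0)&0x7ff=0x7fc (s11→-4) → $-4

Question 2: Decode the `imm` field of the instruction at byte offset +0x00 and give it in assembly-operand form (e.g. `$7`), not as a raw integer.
off 0x00: read fb ab as big → 0xfbab
  op=0xfbab>>11=0x1f ⇒ ldi (RI)
  [10:9] rd=1 = b
  [8:0] imm=427 = $427

$427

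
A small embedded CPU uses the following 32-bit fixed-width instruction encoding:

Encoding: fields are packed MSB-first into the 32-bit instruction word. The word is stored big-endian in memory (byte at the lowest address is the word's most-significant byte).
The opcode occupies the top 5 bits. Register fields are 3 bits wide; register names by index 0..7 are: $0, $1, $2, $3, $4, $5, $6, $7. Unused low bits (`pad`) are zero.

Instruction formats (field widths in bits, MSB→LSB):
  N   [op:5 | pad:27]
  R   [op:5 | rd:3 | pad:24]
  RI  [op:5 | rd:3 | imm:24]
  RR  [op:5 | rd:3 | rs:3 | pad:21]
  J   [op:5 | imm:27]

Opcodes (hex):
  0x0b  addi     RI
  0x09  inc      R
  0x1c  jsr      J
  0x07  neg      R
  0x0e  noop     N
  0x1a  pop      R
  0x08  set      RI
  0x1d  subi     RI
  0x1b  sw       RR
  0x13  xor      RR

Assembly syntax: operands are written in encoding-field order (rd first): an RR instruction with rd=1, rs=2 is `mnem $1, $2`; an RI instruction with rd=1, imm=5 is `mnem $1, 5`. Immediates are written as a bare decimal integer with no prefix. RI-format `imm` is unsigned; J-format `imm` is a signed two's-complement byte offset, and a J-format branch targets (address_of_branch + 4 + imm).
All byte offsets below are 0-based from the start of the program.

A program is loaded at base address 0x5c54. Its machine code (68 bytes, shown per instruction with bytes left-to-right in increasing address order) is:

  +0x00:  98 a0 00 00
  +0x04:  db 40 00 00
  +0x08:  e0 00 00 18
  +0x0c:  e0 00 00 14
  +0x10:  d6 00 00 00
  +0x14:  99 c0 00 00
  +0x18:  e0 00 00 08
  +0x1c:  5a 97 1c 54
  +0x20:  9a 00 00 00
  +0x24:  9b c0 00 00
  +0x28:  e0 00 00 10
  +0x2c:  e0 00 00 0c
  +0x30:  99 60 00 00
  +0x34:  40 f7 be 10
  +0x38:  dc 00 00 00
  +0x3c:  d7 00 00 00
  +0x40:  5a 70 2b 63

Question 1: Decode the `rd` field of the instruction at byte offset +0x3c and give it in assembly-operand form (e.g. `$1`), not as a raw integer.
$7

@+3c  big-endian(d7 00 00 00) = 0xd7000000
  op=0xd7000000>>27=0x1a ⇒ pop (R)
  [26:24] rd=7 = $7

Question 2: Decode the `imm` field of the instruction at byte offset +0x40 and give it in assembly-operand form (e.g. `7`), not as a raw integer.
@+40  big-endian(5a 70 2b 63) = 0x5a702b63
  top 5b → 0xb → addi [RI]
  [26:24] rd=2 = $2
  [23:0] imm=7351139 = 7351139

7351139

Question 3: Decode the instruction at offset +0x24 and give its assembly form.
+0x24: 9b c0 00 00 ⇒ word 0x9bc00000 (big)
  top 5b → 0x13 → xor [RR]
  [26:24] rd=3 = $3
  [23:21] rs=6 = $6

xor $3, $6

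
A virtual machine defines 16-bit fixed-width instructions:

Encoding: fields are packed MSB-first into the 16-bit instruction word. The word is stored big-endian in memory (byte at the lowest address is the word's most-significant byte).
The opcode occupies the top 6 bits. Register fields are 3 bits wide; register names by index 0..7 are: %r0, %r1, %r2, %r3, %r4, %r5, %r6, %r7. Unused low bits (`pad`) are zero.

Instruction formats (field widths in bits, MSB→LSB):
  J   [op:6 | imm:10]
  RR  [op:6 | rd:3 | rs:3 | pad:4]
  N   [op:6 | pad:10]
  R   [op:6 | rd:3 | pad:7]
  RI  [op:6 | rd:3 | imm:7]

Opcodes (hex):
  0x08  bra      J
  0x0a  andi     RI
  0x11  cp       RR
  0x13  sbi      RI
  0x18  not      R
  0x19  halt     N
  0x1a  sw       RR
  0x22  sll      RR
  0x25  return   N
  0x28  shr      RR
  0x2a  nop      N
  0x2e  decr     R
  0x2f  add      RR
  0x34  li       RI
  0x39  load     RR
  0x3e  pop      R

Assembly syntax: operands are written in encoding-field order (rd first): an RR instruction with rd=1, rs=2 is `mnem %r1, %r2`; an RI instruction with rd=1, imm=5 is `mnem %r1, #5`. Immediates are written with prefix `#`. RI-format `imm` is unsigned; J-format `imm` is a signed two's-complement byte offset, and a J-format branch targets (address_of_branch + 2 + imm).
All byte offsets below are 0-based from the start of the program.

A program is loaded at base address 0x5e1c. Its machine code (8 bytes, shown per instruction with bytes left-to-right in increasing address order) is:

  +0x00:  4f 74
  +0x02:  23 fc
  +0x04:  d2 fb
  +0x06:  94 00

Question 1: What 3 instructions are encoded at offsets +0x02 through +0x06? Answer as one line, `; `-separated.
bra #-4; li %r5, #123; return

[02] 23 fc → 0x23fc
  opcode bits[15:10]=0x8: bra/J
  [9:0] imm=1020 (s10→-4) = #-4
[04] d2 fb → 0xd2fb
  opcode bits[15:10]=0x34: li/RI
  [9:7] rd=5 = %r5
  [6:0] imm=123 = #123
[06] 94 00 → 0x9400
  opcode bits[15:10]=0x25: return/N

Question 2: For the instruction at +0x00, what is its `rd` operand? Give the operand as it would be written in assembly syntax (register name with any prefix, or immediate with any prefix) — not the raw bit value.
%r6

off 0x00: read 4f 74 as big → 0x4f74
  top 6b → 0x13 → sbi [RI]
  rd@[9:7]=0x6 ⇒ %r6
  imm@[6:0]=0x74 ⇒ #116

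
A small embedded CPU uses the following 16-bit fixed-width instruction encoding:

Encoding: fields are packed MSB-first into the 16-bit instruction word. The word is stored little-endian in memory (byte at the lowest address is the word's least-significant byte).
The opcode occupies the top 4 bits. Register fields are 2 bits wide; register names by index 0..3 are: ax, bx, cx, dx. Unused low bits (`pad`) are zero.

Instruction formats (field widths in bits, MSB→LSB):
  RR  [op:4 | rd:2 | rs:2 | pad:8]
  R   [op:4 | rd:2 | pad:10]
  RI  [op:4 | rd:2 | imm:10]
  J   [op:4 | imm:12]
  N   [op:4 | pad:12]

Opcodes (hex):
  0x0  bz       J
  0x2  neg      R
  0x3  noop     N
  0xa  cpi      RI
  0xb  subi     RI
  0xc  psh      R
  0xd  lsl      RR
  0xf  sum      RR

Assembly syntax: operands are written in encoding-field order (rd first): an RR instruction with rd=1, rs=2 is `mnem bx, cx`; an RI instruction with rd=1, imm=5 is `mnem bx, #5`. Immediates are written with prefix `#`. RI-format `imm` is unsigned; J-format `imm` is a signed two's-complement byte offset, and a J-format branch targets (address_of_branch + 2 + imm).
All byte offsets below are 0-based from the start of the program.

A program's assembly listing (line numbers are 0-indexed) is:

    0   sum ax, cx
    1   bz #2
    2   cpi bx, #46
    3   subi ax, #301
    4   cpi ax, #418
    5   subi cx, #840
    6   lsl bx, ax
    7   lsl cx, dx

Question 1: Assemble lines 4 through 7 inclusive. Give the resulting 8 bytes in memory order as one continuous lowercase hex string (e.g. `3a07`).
a2a148bb00d400db

L4: cpi op=0xa:4|rd=0:2|imm=418:10 ⇒ 0xa1a2 ⇒ little a2 a1
L5: subi op=0xb:4|rd=2:2|imm=840:10 ⇒ 0xbb48 ⇒ little 48 bb
L6: lsl op=0xd:4|rd=1:2|rs=0:2|pad=0:8 ⇒ 0xd400 ⇒ little 00 d4
L7: lsl op=0xd:4|rd=2:2|rs=3:2|pad=0:8 ⇒ 0xdb00 ⇒ little 00 db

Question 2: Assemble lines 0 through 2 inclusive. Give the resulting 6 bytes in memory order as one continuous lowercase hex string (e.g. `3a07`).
0. sum fields op=0xf:4|rd=0:2|rs=2:2|pad=0:8 → word f200h → 00 f2
1. bz fields op=0x0:4|imm=2:12 → word 0002h → 02 00
2. cpi fields op=0xa:4|rd=1:2|imm=46:10 → word a42eh → 2e a4

00f202002ea4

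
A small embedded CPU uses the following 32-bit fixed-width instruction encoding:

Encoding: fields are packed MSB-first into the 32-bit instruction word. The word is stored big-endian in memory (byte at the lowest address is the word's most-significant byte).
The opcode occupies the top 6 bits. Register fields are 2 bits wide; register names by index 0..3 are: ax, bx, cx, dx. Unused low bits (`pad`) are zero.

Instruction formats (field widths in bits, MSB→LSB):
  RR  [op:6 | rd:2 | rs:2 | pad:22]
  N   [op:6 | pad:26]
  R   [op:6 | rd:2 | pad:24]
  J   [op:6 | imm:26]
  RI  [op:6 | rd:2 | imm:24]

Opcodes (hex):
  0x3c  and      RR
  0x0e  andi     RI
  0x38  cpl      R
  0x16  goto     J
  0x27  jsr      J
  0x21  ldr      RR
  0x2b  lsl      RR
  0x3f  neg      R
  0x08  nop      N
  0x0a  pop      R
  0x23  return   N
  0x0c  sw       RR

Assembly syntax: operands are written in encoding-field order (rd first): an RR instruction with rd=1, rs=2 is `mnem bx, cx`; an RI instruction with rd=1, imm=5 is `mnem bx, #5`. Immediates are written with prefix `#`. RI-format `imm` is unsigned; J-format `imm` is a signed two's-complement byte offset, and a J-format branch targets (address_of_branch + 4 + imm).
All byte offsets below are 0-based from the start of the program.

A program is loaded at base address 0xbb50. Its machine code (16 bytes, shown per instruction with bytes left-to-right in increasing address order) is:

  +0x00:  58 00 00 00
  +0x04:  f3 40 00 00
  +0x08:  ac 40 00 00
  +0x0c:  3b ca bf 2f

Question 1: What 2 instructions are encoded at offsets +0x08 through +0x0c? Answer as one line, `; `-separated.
lsl ax, bx; andi dx, #13287215

+0x08: ac 40 00 00 ⇒ word 0xac400000 (big)
  opcode bits[31:26]=0x2b: lsl/RR
  rd@[25:24]=0x0 ⇒ ax
  rs@[23:22]=0x1 ⇒ bx
+0x0c: 3b ca bf 2f ⇒ word 0x3bcabf2f (big)
  opcode bits[31:26]=0xe: andi/RI
  rd@[25:24]=0x3 ⇒ dx
  imm@[23:0]=0xcabf2f ⇒ #13287215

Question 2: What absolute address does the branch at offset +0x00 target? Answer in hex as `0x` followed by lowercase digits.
0xbb54

+0x00: 58 00 00 00 ⇒ word 0x58000000 (big)
  top 6b → 0x16 → goto [J]
  imm: (w>>0)&0x3ffffff=0x0 → #0
  target = base 0xbb50 + off 0x00 + 4 + imm 0 = 0xbb54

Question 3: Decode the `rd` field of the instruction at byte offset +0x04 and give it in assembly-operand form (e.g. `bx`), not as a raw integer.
@+04  big-endian(f3 40 00 00) = 0xf3400000
  op=0xf3400000>>26=0x3c ⇒ and (RR)
  rd: (w>>24)&0x3=0x3 → dx
  rs: (w>>22)&0x3=0x1 → bx

dx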